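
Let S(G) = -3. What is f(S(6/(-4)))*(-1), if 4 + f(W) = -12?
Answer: 16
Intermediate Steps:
f(W) = -16 (f(W) = -4 - 12 = -16)
f(S(6/(-4)))*(-1) = -16*(-1) = 16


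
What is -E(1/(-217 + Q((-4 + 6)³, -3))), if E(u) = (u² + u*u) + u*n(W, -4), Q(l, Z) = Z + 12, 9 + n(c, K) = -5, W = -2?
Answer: -1457/21632 ≈ -0.067354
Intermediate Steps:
n(c, K) = -14 (n(c, K) = -9 - 5 = -14)
Q(l, Z) = 12 + Z
E(u) = -14*u + 2*u² (E(u) = (u² + u*u) + u*(-14) = (u² + u²) - 14*u = 2*u² - 14*u = -14*u + 2*u²)
-E(1/(-217 + Q((-4 + 6)³, -3))) = -2*(-7 + 1/(-217 + (12 - 3)))/(-217 + (12 - 3)) = -2*(-7 + 1/(-217 + 9))/(-217 + 9) = -2*(-7 + 1/(-208))/(-208) = -2*(-1)*(-7 - 1/208)/208 = -2*(-1)*(-1457)/(208*208) = -1*1457/21632 = -1457/21632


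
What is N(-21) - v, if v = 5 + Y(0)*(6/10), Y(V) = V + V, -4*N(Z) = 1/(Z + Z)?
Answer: -839/168 ≈ -4.9940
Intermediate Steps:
N(Z) = -1/(8*Z) (N(Z) = -1/(4*(Z + Z)) = -1/(2*Z)/4 = -1/(8*Z))
Y(V) = 2*V
v = 5 (v = 5 + (2*0)*(6/10) = 5 + 0*(6*(⅒)) = 5 + 0*(⅗) = 5 + 0 = 5)
N(-21) - v = -⅛/(-21) - 1*5 = -⅛*(-1/21) - 5 = 1/168 - 5 = -839/168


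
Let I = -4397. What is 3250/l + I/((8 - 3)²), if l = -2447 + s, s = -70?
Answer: -11148499/62925 ≈ -177.17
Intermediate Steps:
l = -2517 (l = -2447 - 70 = -2517)
3250/l + I/((8 - 3)²) = 3250/(-2517) - 4397/(8 - 3)² = 3250*(-1/2517) - 4397/(5²) = -3250/2517 - 4397/25 = -11148499/62925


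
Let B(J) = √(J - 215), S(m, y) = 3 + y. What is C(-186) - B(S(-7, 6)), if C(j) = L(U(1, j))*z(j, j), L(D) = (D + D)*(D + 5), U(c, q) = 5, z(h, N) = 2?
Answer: 200 - I*√206 ≈ 200.0 - 14.353*I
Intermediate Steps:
L(D) = 2*D*(5 + D) (L(D) = (2*D)*(5 + D) = 2*D*(5 + D))
C(j) = 200 (C(j) = (2*5*(5 + 5))*2 = (2*5*10)*2 = 100*2 = 200)
B(J) = √(-215 + J)
C(-186) - B(S(-7, 6)) = 200 - √(-215 + (3 + 6)) = 200 - √(-215 + 9) = 200 - √(-206) = 200 - I*√206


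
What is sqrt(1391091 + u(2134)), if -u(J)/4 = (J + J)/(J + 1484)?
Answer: sqrt(505811491683)/603 ≈ 1179.4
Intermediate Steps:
u(J) = -8*J/(1484 + J) (u(J) = -4*(J + J)/(J + 1484) = -4*2*J/(1484 + J) = -8*J/(1484 + J))
sqrt(1391091 + u(2134)) = sqrt(1391091 - 8*2134/(1484 + 2134)) = sqrt(1391091 - 8*2134/3618) = sqrt(1391091 - 8*2134*1/3618) = sqrt(1391091 - 8536/1809) = sqrt(2516475083/1809) = sqrt(505811491683)/603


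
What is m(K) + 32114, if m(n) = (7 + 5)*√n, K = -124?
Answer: 32114 + 24*I*√31 ≈ 32114.0 + 133.63*I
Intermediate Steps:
m(n) = 12*√n
m(K) + 32114 = 12*√(-124) + 32114 = 12*(2*I*√31) + 32114 = 24*I*√31 + 32114 = 32114 + 24*I*√31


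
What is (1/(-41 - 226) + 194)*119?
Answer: 6163843/267 ≈ 23086.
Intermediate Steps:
(1/(-41 - 226) + 194)*119 = (1/(-267) + 194)*119 = (-1/267 + 194)*119 = (51797/267)*119 = 6163843/267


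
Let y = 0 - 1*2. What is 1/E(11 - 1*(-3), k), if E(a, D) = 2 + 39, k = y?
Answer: 1/41 ≈ 0.024390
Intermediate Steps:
y = -2 (y = 0 - 2 = -2)
k = -2
E(a, D) = 41
1/E(11 - 1*(-3), k) = 1/41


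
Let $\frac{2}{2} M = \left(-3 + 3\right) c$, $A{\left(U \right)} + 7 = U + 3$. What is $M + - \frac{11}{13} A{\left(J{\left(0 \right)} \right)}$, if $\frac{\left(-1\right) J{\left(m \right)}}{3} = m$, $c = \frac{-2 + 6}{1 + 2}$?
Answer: $\frac{44}{13} \approx 3.3846$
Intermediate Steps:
$c = \frac{4}{3} \approx 1.3333$
$J{\left(m \right)} = - 3 m$
$A{\left(U \right)} = -4 + U$ ($A{\left(U \right)} = -7 + \left(U + 3\right) = -7 + \left(3 + U\right) = -4 + U$)
$M = 0$ ($M = \left(-3 + 3\right) \frac{4}{3} = 0 \cdot \frac{4}{3} = 0$)
$M + - \frac{11}{13} A{\left(J{\left(0 \right)} \right)} = 0 + - \frac{11}{13} \left(-4 - 0\right) = 0 + \left(-11\right) \frac{1}{13} \left(-4 + 0\right) = 0 - - \frac{44}{13} = 0 + \frac{44}{13} = \frac{44}{13}$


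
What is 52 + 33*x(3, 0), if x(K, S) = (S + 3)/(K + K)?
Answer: 137/2 ≈ 68.500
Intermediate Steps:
x(K, S) = (3 + S)/(2*K) (x(K, S) = (3 + S)/((2*K)) = (3 + S)*(1/(2*K)) = (3 + S)/(2*K))
52 + 33*x(3, 0) = 52 + 33*((1/2)*(3 + 0)/3) = 52 + 33*((1/2)*(1/3)*3) = 52 + 33*(1/2) = 52 + 33/2 = 137/2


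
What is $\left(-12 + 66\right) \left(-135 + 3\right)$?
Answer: $-7128$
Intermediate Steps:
$\left(-12 + 66\right) \left(-135 + 3\right) = 54 \left(-132\right) = -7128$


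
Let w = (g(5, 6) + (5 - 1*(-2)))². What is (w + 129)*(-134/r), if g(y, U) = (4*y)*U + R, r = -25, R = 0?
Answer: 2178572/25 ≈ 87143.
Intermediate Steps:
g(y, U) = 4*U*y (g(y, U) = (4*y)*U + 0 = 4*U*y + 0 = 4*U*y)
w = 16129 (w = (4*6*5 + (5 - 1*(-2)))² = (120 + (5 + 2))² = (120 + 7)² = 127² = 16129)
(w + 129)*(-134/r) = (16129 + 129)*(-134/(-25)) = 16258*(-134*(-1/25)) = 16258*(134/25) = 2178572/25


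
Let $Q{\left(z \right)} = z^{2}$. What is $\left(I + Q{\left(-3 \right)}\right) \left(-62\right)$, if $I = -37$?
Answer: $1736$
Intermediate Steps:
$\left(I + Q{\left(-3 \right)}\right) \left(-62\right) = \left(-37 + \left(-3\right)^{2}\right) \left(-62\right) = \left(-37 + 9\right) \left(-62\right) = \left(-28\right) \left(-62\right) = 1736$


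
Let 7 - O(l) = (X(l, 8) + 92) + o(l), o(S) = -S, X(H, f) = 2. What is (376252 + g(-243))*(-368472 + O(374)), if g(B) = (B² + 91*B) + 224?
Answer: -152212097220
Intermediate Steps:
g(B) = 224 + B² + 91*B
O(l) = -87 + l (O(l) = 7 - ((2 + 92) - l) = 7 - (94 - l) = 7 + (-94 + l) = -87 + l)
(376252 + g(-243))*(-368472 + O(374)) = (376252 + (224 + (-243)² + 91*(-243)))*(-368472 + (-87 + 374)) = (376252 + (224 + 59049 - 22113))*(-368472 + 287) = (376252 + 37160)*(-368185) = 413412*(-368185) = -152212097220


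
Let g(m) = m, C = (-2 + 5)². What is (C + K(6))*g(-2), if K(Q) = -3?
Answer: -12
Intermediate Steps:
C = 9 (C = 3² = 9)
(C + K(6))*g(-2) = (9 - 3)*(-2) = 6*(-2) = -12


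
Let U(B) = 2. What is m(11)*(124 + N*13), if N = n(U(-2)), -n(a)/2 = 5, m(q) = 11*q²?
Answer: -7986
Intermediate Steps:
n(a) = -10 (n(a) = -2*5 = -10)
N = -10
m(11)*(124 + N*13) = (11*11²)*(124 - 10*13) = (11*121)*(124 - 130) = 1331*(-6) = -7986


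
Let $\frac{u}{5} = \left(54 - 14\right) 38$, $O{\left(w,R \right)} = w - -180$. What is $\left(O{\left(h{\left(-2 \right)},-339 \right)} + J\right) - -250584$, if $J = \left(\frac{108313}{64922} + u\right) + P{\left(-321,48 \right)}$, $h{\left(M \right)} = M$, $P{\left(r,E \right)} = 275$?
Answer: $\frac{16791339627}{64922} \approx 2.5864 \cdot 10^{5}$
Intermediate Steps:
$O{\left(w,R \right)} = 180 + w$ ($O{\left(w,R \right)} = w + 180 = 180 + w$)
$u = 7600$ ($u = 5 \left(54 - 14\right) 38 = 5 \cdot 40 \cdot 38 = 5 \cdot 1520 = 7600$)
$J = \frac{511369063}{64922}$ ($J = \left(\frac{108313}{64922} + 7600\right) + 275 = \frac{493515513}{64922} + 275 = \frac{511369063}{64922} \approx 7876.7$)
$\left(O{\left(h{\left(-2 \right)},-339 \right)} + J\right) - -250584 = \left(\left(180 - 2\right) + \frac{511369063}{64922}\right) - -250584 = \left(178 + \frac{511369063}{64922}\right) + 250584 = \frac{522925179}{64922} + 250584 = \frac{16791339627}{64922}$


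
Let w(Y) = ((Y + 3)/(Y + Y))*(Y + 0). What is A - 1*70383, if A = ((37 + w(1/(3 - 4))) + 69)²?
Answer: -58934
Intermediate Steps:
w(Y) = 3/2 + Y/2 (w(Y) = ((3 + Y)/((2*Y)))*Y = ((3 + Y)*(1/(2*Y)))*Y = ((3 + Y)/(2*Y))*Y = 3/2 + Y/2)
A = 11449 (A = ((37 + (3/2 + 1/(2*(3 - 4)))) + 69)² = ((37 + (3/2 + (½)/(-1))) + 69)² = ((37 + (3/2 + (½)*(-1))) + 69)² = ((37 + (3/2 - ½)) + 69)² = ((37 + 1) + 69)² = (38 + 69)² = 107² = 11449)
A - 1*70383 = 11449 - 1*70383 = 11449 - 70383 = -58934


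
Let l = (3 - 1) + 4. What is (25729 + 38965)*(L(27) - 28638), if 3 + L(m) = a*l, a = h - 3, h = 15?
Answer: -1848242886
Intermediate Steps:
a = 12 (a = 15 - 3 = 12)
l = 6 (l = 2 + 4 = 6)
L(m) = 69 (L(m) = -3 + 12*6 = -3 + 72 = 69)
(25729 + 38965)*(L(27) - 28638) = (25729 + 38965)*(69 - 28638) = 64694*(-28569) = -1848242886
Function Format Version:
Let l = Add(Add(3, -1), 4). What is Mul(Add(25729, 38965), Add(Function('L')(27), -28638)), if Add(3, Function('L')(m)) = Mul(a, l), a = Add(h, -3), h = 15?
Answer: -1848242886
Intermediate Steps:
a = 12 (a = Add(15, -3) = 12)
l = 6 (l = Add(2, 4) = 6)
Function('L')(m) = 69 (Function('L')(m) = Add(-3, Mul(12, 6)) = Add(-3, 72) = 69)
Mul(Add(25729, 38965), Add(Function('L')(27), -28638)) = Mul(Add(25729, 38965), Add(69, -28638)) = Mul(64694, -28569) = -1848242886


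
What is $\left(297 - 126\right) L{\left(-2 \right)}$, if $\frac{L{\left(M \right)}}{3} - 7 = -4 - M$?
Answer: $2565$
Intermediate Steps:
$L{\left(M \right)} = 9 - 3 M$ ($L{\left(M \right)} = 21 + 3 \left(-4 - M\right) = 21 - \left(12 + 3 M\right) = 9 - 3 M$)
$\left(297 - 126\right) L{\left(-2 \right)} = \left(297 - 126\right) \left(9 - -6\right) = \left(297 - 126\right) \left(9 + 6\right) = 171 \cdot 15 = 2565$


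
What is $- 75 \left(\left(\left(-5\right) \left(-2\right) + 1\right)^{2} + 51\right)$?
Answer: $-12900$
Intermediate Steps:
$- 75 \left(\left(\left(-5\right) \left(-2\right) + 1\right)^{2} + 51\right) = - 75 \left(\left(10 + 1\right)^{2} + 51\right) = - 75 \left(11^{2} + 51\right) = - 75 \left(121 + 51\right) = \left(-75\right) 172 = -12900$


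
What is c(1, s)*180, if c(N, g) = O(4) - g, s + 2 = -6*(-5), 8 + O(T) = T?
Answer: -5760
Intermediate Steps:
O(T) = -8 + T
s = 28 (s = -2 - 6*(-5) = -2 + 30 = 28)
c(N, g) = -4 - g (c(N, g) = (-8 + 4) - g = -4 - g)
c(1, s)*180 = (-4 - 1*28)*180 = (-4 - 28)*180 = -32*180 = -5760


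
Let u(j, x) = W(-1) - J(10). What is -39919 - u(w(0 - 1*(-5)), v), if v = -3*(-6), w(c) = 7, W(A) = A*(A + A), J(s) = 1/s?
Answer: -399209/10 ≈ -39921.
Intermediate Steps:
W(A) = 2*A² (W(A) = A*(2*A) = 2*A²)
v = 18
u(j, x) = 19/10 (u(j, x) = 2*(-1)² - 1/10 = 2*1 - 1*⅒ = 2 - ⅒ = 19/10)
-39919 - u(w(0 - 1*(-5)), v) = -39919 - 1*19/10 = -39919 - 19/10 = -399209/10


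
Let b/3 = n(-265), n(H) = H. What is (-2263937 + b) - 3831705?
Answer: -6096437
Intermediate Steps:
b = -795 (b = 3*(-265) = -795)
(-2263937 + b) - 3831705 = (-2263937 - 795) - 3831705 = -2264732 - 3831705 = -6096437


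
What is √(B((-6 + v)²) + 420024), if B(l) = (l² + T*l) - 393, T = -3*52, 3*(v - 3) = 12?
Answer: 2*√104869 ≈ 647.67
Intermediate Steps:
v = 7 (v = 3 + (⅓)*12 = 3 + 4 = 7)
T = -156
B(l) = -393 + l² - 156*l (B(l) = (l² - 156*l) - 393 = -393 + l² - 156*l)
√(B((-6 + v)²) + 420024) = √((-393 + ((-6 + 7)²)² - 156*(-6 + 7)²) + 420024) = √((-393 + (1²)² - 156*1²) + 420024) = √((-393 + 1² - 156*1) + 420024) = √((-393 + 1 - 156) + 420024) = √(-548 + 420024) = √419476 = 2*√104869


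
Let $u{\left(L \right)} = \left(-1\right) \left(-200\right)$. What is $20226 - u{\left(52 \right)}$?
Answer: $20026$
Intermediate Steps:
$u{\left(L \right)} = 200$
$20226 - u{\left(52 \right)} = 20226 - 200 = 20026$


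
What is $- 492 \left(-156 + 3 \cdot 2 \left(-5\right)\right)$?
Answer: $91512$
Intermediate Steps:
$- 492 \left(-156 + 3 \cdot 2 \left(-5\right)\right) = - 492 \left(-156 + 6 \left(-5\right)\right) = - 492 \left(-156 - 30\right) = \left(-492\right) \left(-186\right) = 91512$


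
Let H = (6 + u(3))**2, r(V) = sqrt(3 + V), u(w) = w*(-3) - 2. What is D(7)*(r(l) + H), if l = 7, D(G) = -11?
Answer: -275 - 11*sqrt(10) ≈ -309.79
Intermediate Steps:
u(w) = -2 - 3*w (u(w) = -3*w - 2 = -2 - 3*w)
H = 25 (H = (6 + (-2 - 3*3))**2 = (6 + (-2 - 9))**2 = (6 - 11)**2 = (-5)**2 = 25)
D(7)*(r(l) + H) = -11*(sqrt(3 + 7) + 25) = -11*(sqrt(10) + 25) = -11*(25 + sqrt(10)) = -275 - 11*sqrt(10)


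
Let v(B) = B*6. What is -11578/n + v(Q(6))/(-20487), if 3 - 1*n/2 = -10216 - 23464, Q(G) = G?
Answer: -39937277/230021207 ≈ -0.17362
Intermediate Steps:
v(B) = 6*B
n = 67366 (n = 6 - 2*(-10216 - 23464) = 6 - 2*(-33680) = 6 + 67360 = 67366)
-11578/n + v(Q(6))/(-20487) = -11578/67366 + (6*6)/(-20487) = -11578*1/67366 + 36*(-1/20487) = -5789/33683 - 12/6829 = -39937277/230021207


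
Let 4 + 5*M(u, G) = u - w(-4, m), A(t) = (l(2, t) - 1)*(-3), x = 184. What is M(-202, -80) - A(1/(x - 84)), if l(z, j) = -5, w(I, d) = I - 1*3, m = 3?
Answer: -289/5 ≈ -57.800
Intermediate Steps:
w(I, d) = -3 + I (w(I, d) = I - 3 = -3 + I)
A(t) = 18 (A(t) = (-5 - 1)*(-3) = -6*(-3) = 18)
M(u, G) = 3/5 + u/5 (M(u, G) = -4/5 + (u - (-3 - 4))/5 = -4/5 + (u - 1*(-7))/5 = -4/5 + (u + 7)/5 = -4/5 + (7 + u)/5 = -4/5 + (7/5 + u/5) = 3/5 + u/5)
M(-202, -80) - A(1/(x - 84)) = (3/5 + (1/5)*(-202)) - 1*18 = (3/5 - 202/5) - 18 = -199/5 - 18 = -289/5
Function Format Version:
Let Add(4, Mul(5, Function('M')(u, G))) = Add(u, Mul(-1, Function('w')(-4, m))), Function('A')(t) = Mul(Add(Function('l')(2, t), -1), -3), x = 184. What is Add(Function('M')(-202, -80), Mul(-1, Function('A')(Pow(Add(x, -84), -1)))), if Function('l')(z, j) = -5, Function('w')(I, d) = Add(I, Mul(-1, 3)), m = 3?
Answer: Rational(-289, 5) ≈ -57.800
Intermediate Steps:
Function('w')(I, d) = Add(-3, I) (Function('w')(I, d) = Add(I, -3) = Add(-3, I))
Function('A')(t) = 18 (Function('A')(t) = Mul(Add(-5, -1), -3) = Mul(-6, -3) = 18)
Function('M')(u, G) = Add(Rational(3, 5), Mul(Rational(1, 5), u)) (Function('M')(u, G) = Add(Rational(-4, 5), Mul(Rational(1, 5), Add(u, Mul(-1, Add(-3, -4))))) = Add(Rational(-4, 5), Mul(Rational(1, 5), Add(u, Mul(-1, -7)))) = Add(Rational(-4, 5), Mul(Rational(1, 5), Add(u, 7))) = Add(Rational(-4, 5), Mul(Rational(1, 5), Add(7, u))) = Add(Rational(-4, 5), Add(Rational(7, 5), Mul(Rational(1, 5), u))) = Add(Rational(3, 5), Mul(Rational(1, 5), u)))
Add(Function('M')(-202, -80), Mul(-1, Function('A')(Pow(Add(x, -84), -1)))) = Add(Add(Rational(3, 5), Mul(Rational(1, 5), -202)), Mul(-1, 18)) = Add(Add(Rational(3, 5), Rational(-202, 5)), -18) = Add(Rational(-199, 5), -18) = Rational(-289, 5)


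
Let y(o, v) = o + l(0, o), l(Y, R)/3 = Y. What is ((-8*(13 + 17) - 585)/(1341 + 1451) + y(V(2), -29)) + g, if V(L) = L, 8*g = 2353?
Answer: 206489/698 ≈ 295.83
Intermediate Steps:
g = 2353/8 (g = (⅛)*2353 = 2353/8 ≈ 294.13)
l(Y, R) = 3*Y
y(o, v) = o (y(o, v) = o + 3*0 = o + 0 = o)
((-8*(13 + 17) - 585)/(1341 + 1451) + y(V(2), -29)) + g = ((-8*(13 + 17) - 585)/(1341 + 1451) + 2) + 2353/8 = ((-8*30 - 585)/2792 + 2) + 2353/8 = ((-240 - 585)*(1/2792) + 2) + 2353/8 = (-825*1/2792 + 2) + 2353/8 = (-825/2792 + 2) + 2353/8 = 4759/2792 + 2353/8 = 206489/698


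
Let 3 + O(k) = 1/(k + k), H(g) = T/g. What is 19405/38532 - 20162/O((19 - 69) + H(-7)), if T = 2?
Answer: 42074321287/6280716 ≈ 6699.0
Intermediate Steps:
H(g) = 2/g
O(k) = -3 + 1/(2*k) (O(k) = -3 + 1/(k + k) = -3 + 1/(2*k))
19405/38532 - 20162/O((19 - 69) + H(-7)) = 19405/38532 - 20162/(-3 + 1/(2*((19 - 69) + 2/(-7)))) = 19405*(1/38532) - 20162/(-3 + 1/(2*(-50 + 2*(-1/7)))) = 19405/38532 - 20162/(-3 + 1/(2*(-50 - 2/7))) = 19405/38532 - 20162/(-3 + 1/(2*(-352/7))) = 19405/38532 - 20162/(-3 + (1/2)*(-7/352)) = 19405/38532 - 20162/(-3 - 7/704) = 19405/38532 - 20162/(-2119/704) = 19405/38532 - 20162*(-704/2119) = 19405/38532 + 14194048/2119 = 42074321287/6280716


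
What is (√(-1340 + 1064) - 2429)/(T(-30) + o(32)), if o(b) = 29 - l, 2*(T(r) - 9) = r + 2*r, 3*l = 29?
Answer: 7287/50 - 3*I*√69/25 ≈ 145.74 - 0.99679*I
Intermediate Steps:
l = 29/3 (l = (⅓)*29 = 29/3 ≈ 9.6667)
T(r) = 9 + 3*r/2 (T(r) = 9 + (r + 2*r)/2 = 9 + (3*r)/2 = 9 + 3*r/2)
o(b) = 58/3 (o(b) = 29 - 1*29/3 = 29 - 29/3 = 58/3)
(√(-1340 + 1064) - 2429)/(T(-30) + o(32)) = (√(-1340 + 1064) - 2429)/((9 + (3/2)*(-30)) + 58/3) = (√(-276) - 2429)/((9 - 45) + 58/3) = (2*I*√69 - 2429)/(-36 + 58/3) = (-2429 + 2*I*√69)/(-50/3) = (-2429 + 2*I*√69)*(-3/50) = 7287/50 - 3*I*√69/25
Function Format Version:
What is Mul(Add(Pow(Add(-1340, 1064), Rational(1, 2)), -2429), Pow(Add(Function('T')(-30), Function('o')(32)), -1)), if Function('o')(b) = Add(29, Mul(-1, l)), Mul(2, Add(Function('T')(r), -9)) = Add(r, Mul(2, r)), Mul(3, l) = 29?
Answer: Add(Rational(7287, 50), Mul(Rational(-3, 25), I, Pow(69, Rational(1, 2)))) ≈ Add(145.74, Mul(-0.99679, I))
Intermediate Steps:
l = Rational(29, 3) (l = Mul(Rational(1, 3), 29) = Rational(29, 3) ≈ 9.6667)
Function('T')(r) = Add(9, Mul(Rational(3, 2), r)) (Function('T')(r) = Add(9, Mul(Rational(1, 2), Add(r, Mul(2, r)))) = Add(9, Mul(Rational(1, 2), Mul(3, r))) = Add(9, Mul(Rational(3, 2), r)))
Function('o')(b) = Rational(58, 3) (Function('o')(b) = Add(29, Mul(-1, Rational(29, 3))) = Add(29, Rational(-29, 3)) = Rational(58, 3))
Mul(Add(Pow(Add(-1340, 1064), Rational(1, 2)), -2429), Pow(Add(Function('T')(-30), Function('o')(32)), -1)) = Mul(Add(Pow(Add(-1340, 1064), Rational(1, 2)), -2429), Pow(Add(Add(9, Mul(Rational(3, 2), -30)), Rational(58, 3)), -1)) = Mul(Add(Pow(-276, Rational(1, 2)), -2429), Pow(Add(Add(9, -45), Rational(58, 3)), -1)) = Mul(Add(Mul(2, I, Pow(69, Rational(1, 2))), -2429), Pow(Add(-36, Rational(58, 3)), -1)) = Mul(Add(-2429, Mul(2, I, Pow(69, Rational(1, 2)))), Pow(Rational(-50, 3), -1)) = Mul(Add(-2429, Mul(2, I, Pow(69, Rational(1, 2)))), Rational(-3, 50)) = Add(Rational(7287, 50), Mul(Rational(-3, 25), I, Pow(69, Rational(1, 2))))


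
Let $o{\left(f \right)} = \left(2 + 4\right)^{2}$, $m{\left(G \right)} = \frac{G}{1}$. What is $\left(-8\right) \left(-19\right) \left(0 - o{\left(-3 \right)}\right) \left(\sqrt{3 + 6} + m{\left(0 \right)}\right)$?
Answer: $-16416$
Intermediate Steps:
$m{\left(G \right)} = G$ ($m{\left(G \right)} = G 1 = G$)
$o{\left(f \right)} = 36$ ($o{\left(f \right)} = 6^{2} = 36$)
$\left(-8\right) \left(-19\right) \left(0 - o{\left(-3 \right)}\right) \left(\sqrt{3 + 6} + m{\left(0 \right)}\right) = \left(-8\right) \left(-19\right) \left(0 - 36\right) \left(\sqrt{3 + 6} + 0\right) = 152 \left(0 - 36\right) \left(\sqrt{9} + 0\right) = 152 \left(- 36 \left(3 + 0\right)\right) = 152 \left(\left(-36\right) 3\right) = 152 \left(-108\right) = -16416$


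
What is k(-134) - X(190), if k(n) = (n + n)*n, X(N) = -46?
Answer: 35958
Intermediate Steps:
k(n) = 2*n² (k(n) = (2*n)*n = 2*n²)
k(-134) - X(190) = 2*(-134)² - 1*(-46) = 2*17956 + 46 = 35912 + 46 = 35958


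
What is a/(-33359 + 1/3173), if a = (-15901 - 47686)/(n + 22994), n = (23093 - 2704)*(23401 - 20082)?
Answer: 201761551/7165290684653010 ≈ 2.8158e-8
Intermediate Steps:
n = 67671091 (n = 20389*3319 = 67671091)
a = -63587/67694085 (a = (-15901 - 47686)/(67671091 + 22994) = -63587/67694085 ≈ -0.00093933)
a/(-33359 + 1/3173) = -63587/(67694085*(-33359 + 1/3173)) = -63587/(67694085*(-105848106/3173)) = -63587/67694085*(-3173/105848106) = 201761551/7165290684653010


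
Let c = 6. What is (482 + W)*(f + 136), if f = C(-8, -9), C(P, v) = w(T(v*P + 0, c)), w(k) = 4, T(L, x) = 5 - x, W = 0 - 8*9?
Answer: 57400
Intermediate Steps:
W = -72 (W = 0 - 72 = -72)
C(P, v) = 4
f = 4
(482 + W)*(f + 136) = (482 - 72)*(4 + 136) = 410*140 = 57400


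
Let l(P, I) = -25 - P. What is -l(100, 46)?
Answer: 125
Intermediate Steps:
-l(100, 46) = -(-25 - 1*100) = -(-25 - 100) = -1*(-125) = 125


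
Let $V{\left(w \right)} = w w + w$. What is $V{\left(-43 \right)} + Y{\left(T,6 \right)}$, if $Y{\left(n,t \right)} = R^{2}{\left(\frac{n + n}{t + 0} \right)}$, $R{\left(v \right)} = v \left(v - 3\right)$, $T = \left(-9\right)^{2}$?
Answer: $421710$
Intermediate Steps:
$T = 81$
$R{\left(v \right)} = v \left(-3 + v\right)$
$Y{\left(n,t \right)} = \frac{4 n^{2} \left(-3 + \frac{2 n}{t}\right)^{2}}{t^{2}}$ ($Y{\left(n,t \right)} = \left(\frac{n + n}{t + 0} \left(-3 + \frac{n + n}{t + 0}\right)\right)^{2} = \left(\frac{2 n}{t} \left(-3 + \frac{2 n}{t}\right)\right)^{2} = \left(\frac{2 n \left(-3 + \frac{2 n}{t}\right)}{t}\right)^{2} = \frac{4 n^{2} \left(-3 + \frac{2 n}{t}\right)^{2}}{t^{2}}$)
$V{\left(w \right)} = w + w^{2}$ ($V{\left(w \right)} = w^{2} + w = w + w^{2}$)
$V{\left(-43 \right)} + Y{\left(T,6 \right)} = - 43 \left(1 - 43\right) + \frac{4 \cdot 81^{2} \left(\left(-3\right) 6 + 2 \cdot 81\right)^{2}}{1296} = \left(-43\right) \left(-42\right) + 4 \cdot 6561 \cdot \frac{1}{1296} \left(-18 + 162\right)^{2} = 1806 + 4 \cdot 6561 \cdot \frac{1}{1296} \cdot 144^{2} = 1806 + 4 \cdot 6561 \cdot \frac{1}{1296} \cdot 20736 = 1806 + 419904 = 421710$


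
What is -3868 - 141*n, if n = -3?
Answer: -3445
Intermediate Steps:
-3868 - 141*n = -3868 - 141*(-3) = -3868 + 423 = -3445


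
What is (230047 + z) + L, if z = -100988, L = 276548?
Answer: 405607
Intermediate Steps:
(230047 + z) + L = (230047 - 100988) + 276548 = 129059 + 276548 = 405607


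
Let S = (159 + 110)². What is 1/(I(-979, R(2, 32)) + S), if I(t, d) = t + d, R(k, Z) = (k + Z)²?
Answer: 1/72538 ≈ 1.3786e-5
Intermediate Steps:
R(k, Z) = (Z + k)²
I(t, d) = d + t
S = 72361 (S = 269² = 72361)
1/(I(-979, R(2, 32)) + S) = 1/(((32 + 2)² - 979) + 72361) = 1/((34² - 979) + 72361) = 1/((1156 - 979) + 72361) = 1/(177 + 72361) = 1/72538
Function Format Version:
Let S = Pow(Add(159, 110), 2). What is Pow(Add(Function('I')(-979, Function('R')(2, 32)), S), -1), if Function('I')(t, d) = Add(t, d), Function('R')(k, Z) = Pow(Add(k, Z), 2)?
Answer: Rational(1, 72538) ≈ 1.3786e-5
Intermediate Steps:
Function('R')(k, Z) = Pow(Add(Z, k), 2)
Function('I')(t, d) = Add(d, t)
S = 72361 (S = Pow(269, 2) = 72361)
Pow(Add(Function('I')(-979, Function('R')(2, 32)), S), -1) = Pow(Add(Add(Pow(Add(32, 2), 2), -979), 72361), -1) = Pow(Add(Add(Pow(34, 2), -979), 72361), -1) = Pow(Add(Add(1156, -979), 72361), -1) = Pow(Add(177, 72361), -1) = Pow(72538, -1) = Rational(1, 72538)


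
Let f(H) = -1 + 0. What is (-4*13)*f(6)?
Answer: 52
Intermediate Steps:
f(H) = -1
(-4*13)*f(6) = -4*13*(-1) = -52*(-1) = 52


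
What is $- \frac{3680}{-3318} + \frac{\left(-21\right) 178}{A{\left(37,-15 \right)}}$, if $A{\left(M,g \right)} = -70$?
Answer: $\frac{452153}{8295} \approx 54.509$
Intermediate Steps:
$- \frac{3680}{-3318} + \frac{\left(-21\right) 178}{A{\left(37,-15 \right)}} = - \frac{3680}{-3318} + \frac{\left(-21\right) 178}{-70} = \left(-3680\right) \left(- \frac{1}{3318}\right) - - \frac{267}{5} = \frac{1840}{1659} + \frac{267}{5} = \frac{452153}{8295}$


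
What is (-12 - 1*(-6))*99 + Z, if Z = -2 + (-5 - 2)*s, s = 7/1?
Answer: -645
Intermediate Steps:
s = 7 (s = 7*1 = 7)
Z = -51 (Z = -2 + (-5 - 2)*7 = -2 - 7*7 = -2 - 49 = -51)
(-12 - 1*(-6))*99 + Z = (-12 - 1*(-6))*99 - 51 = (-12 + 6)*99 - 51 = -6*99 - 51 = -594 - 51 = -645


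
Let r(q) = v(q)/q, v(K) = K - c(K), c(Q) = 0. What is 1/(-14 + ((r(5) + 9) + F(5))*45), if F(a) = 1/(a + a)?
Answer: 2/881 ≈ 0.0022701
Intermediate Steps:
F(a) = 1/(2*a)
v(K) = K (v(K) = K - 1*0 = K + 0 = K)
r(q) = 1 (r(q) = q/q = 1)
1/(-14 + ((r(5) + 9) + F(5))*45) = 1/(-14 + ((1 + 9) + (½)/5)*45) = 1/(-14 + (10 + (½)*(⅕))*45) = 1/(-14 + (10 + ⅒)*45) = 1/(-14 + (101/10)*45) = 1/(-14 + 909/2) = 1/(881/2) = 2/881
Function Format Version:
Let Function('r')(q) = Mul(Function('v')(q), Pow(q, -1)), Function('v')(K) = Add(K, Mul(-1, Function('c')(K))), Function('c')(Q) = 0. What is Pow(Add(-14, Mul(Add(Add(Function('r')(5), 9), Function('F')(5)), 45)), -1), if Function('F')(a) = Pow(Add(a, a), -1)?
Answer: Rational(2, 881) ≈ 0.0022701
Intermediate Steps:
Function('F')(a) = Mul(Rational(1, 2), Pow(a, -1)) (Function('F')(a) = Pow(Mul(2, a), -1) = Mul(Rational(1, 2), Pow(a, -1)))
Function('v')(K) = K (Function('v')(K) = Add(K, Mul(-1, 0)) = Add(K, 0) = K)
Function('r')(q) = 1 (Function('r')(q) = Mul(q, Pow(q, -1)) = 1)
Pow(Add(-14, Mul(Add(Add(Function('r')(5), 9), Function('F')(5)), 45)), -1) = Pow(Add(-14, Mul(Add(Add(1, 9), Mul(Rational(1, 2), Pow(5, -1))), 45)), -1) = Pow(Add(-14, Mul(Add(10, Mul(Rational(1, 2), Rational(1, 5))), 45)), -1) = Pow(Add(-14, Mul(Add(10, Rational(1, 10)), 45)), -1) = Pow(Add(-14, Mul(Rational(101, 10), 45)), -1) = Pow(Add(-14, Rational(909, 2)), -1) = Pow(Rational(881, 2), -1) = Rational(2, 881)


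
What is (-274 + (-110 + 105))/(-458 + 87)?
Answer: 279/371 ≈ 0.75202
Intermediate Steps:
(-274 + (-110 + 105))/(-458 + 87) = (-274 - 5)/(-371) = -279*(-1/371) = 279/371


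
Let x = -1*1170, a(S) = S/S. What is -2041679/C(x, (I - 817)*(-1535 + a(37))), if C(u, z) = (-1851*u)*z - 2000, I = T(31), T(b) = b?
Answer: -2041679/2611200293080 ≈ -7.8189e-7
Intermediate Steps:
I = 31
a(S) = 1
x = -1170
C(u, z) = -2000 - 1851*u*z (C(u, z) = -1851*u*z - 2000 = -2000 - 1851*u*z)
-2041679/C(x, (I - 817)*(-1535 + a(37))) = -2041679/(-2000 - 1851*(-1170)*(31 - 817)*(-1535 + 1)) = -2041679/(-2000 - 1851*(-1170)*(-786*(-1534))) = -2041679/(-2000 - 1851*(-1170)*1205724) = -2041679/(-2000 + 2611200295080) = -2041679/2611200293080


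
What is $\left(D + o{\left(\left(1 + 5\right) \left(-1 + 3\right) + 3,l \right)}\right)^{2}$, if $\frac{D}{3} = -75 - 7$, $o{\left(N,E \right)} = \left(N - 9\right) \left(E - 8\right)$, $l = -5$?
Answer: $104976$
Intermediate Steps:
$o{\left(N,E \right)} = \left(-9 + N\right) \left(-8 + E\right)$
$D = -246$ ($D = 3 \left(-75 - 7\right) = 3 \left(-82\right) = -246$)
$\left(D + o{\left(\left(1 + 5\right) \left(-1 + 3\right) + 3,l \right)}\right)^{2} = \left(-246 - \left(-117 + 13 \left(\left(1 + 5\right) \left(-1 + 3\right) + 3\right)\right)\right)^{2} = \left(-246 + \left(72 + 45 - 8 \left(6 \cdot 2 + 3\right) - 5 \left(6 \cdot 2 + 3\right)\right)\right)^{2} = \left(-246 + \left(72 + 45 - 8 \left(12 + 3\right) - 5 \left(12 + 3\right)\right)\right)^{2} = \left(-246 + \left(72 + 45 - 120 - 75\right)\right)^{2} = \left(-246 - 78\right)^{2} = \left(-324\right)^{2} = 104976$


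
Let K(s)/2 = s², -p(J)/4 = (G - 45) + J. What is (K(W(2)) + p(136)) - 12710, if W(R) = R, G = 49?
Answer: -13262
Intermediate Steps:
p(J) = -16 - 4*J (p(J) = -4*((49 - 45) + J) = -4*(4 + J) = -16 - 4*J)
K(s) = 2*s²
(K(W(2)) + p(136)) - 12710 = (2*2² + (-16 - 4*136)) - 12710 = (2*4 + (-16 - 544)) - 12710 = (8 - 560) - 12710 = -552 - 12710 = -13262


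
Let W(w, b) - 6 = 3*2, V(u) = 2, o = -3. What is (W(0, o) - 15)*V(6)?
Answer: -6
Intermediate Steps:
W(w, b) = 12 (W(w, b) = 6 + 3*2 = 6 + 6 = 12)
(W(0, o) - 15)*V(6) = (12 - 15)*2 = -3*2 = -6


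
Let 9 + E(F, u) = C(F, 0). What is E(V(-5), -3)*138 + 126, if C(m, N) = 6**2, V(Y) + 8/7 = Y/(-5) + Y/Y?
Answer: 3852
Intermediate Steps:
V(Y) = -1/7 - Y/5 (V(Y) = -8/7 + (Y/(-5) + Y/Y) = -8/7 + (Y*(-1/5) + 1) = -8/7 + (-Y/5 + 1) = -8/7 + (1 - Y/5) = -1/7 - Y/5)
C(m, N) = 36
E(F, u) = 27 (E(F, u) = -9 + 36 = 27)
E(V(-5), -3)*138 + 126 = 27*138 + 126 = 3726 + 126 = 3852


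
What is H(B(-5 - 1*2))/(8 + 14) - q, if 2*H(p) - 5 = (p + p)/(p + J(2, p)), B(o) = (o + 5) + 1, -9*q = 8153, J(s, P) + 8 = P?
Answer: 896947/990 ≈ 906.01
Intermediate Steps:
J(s, P) = -8 + P
q = -8153/9 (q = -⅑*8153 = -8153/9 ≈ -905.89)
B(o) = 6 + o (B(o) = (5 + o) + 1 = 6 + o)
H(p) = 5/2 + p/(-8 + 2*p) (H(p) = 5/2 + ((p + p)/(p + (-8 + p)))/2 = 5/2 + ((2*p)/(-8 + 2*p))/2 = 5/2 + (2*p/(-8 + 2*p))/2 = 5/2 + p/(-8 + 2*p))
H(B(-5 - 1*2))/(8 + 14) - q = ((-10 + 3*(6 + (-5 - 1*2)))/(-4 + (6 + (-5 - 1*2))))/(8 + 14) - 1*(-8153/9) = ((-10 + 3*(6 + (-5 - 2)))/(-4 + (6 + (-5 - 2))))/22 + 8153/9 = ((-10 + 3*(6 - 7))/(-4 + (6 - 7)))*(1/22) + 8153/9 = ((-10 + 3*(-1))/(-4 - 1))*(1/22) + 8153/9 = ((-10 - 3)/(-5))*(1/22) + 8153/9 = -⅕*(-13)*(1/22) + 8153/9 = (13/5)*(1/22) + 8153/9 = 13/110 + 8153/9 = 896947/990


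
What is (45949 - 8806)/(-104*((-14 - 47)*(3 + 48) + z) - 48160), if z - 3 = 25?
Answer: 12381/90824 ≈ 0.13632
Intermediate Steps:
z = 28 (z = 3 + 25 = 28)
(45949 - 8806)/(-104*((-14 - 47)*(3 + 48) + z) - 48160) = (45949 - 8806)/(-104*((-14 - 47)*(3 + 48) + 28) - 48160) = 37143/(-104*(-61*51 + 28) - 48160) = 37143/(-104*(-3111 + 28) - 48160) = 37143/(-104*(-3083) - 48160) = 37143/(320632 - 48160) = 37143/272472 = 37143*(1/272472) = 12381/90824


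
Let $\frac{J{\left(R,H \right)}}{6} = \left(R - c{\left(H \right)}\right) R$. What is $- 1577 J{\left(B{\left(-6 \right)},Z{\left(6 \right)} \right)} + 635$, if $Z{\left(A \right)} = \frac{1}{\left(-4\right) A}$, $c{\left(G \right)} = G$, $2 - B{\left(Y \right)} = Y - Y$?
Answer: $- \frac{76003}{2} \approx -38002.0$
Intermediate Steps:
$B{\left(Y \right)} = 2$ ($B{\left(Y \right)} = 2 - \left(Y - Y\right) = 2 - 0 = 2 + 0 = 2$)
$Z{\left(A \right)} = - \frac{1}{4 A}$
$J{\left(R,H \right)} = 6 R \left(R - H\right)$ ($J{\left(R,H \right)} = 6 \left(R - H\right) R = 6 R \left(R - H\right)$)
$- 1577 J{\left(B{\left(-6 \right)},Z{\left(6 \right)} \right)} + 635 = - 1577 \cdot 6 \cdot 2 \left(2 - - \frac{1}{4 \cdot 6}\right) + 635 = - 1577 \cdot 6 \cdot 2 \left(2 - \left(- \frac{1}{4}\right) \frac{1}{6}\right) + 635 = - 1577 \cdot 6 \cdot 2 \left(2 - - \frac{1}{24}\right) + 635 = - 1577 \cdot 6 \cdot 2 \left(2 + \frac{1}{24}\right) + 635 = - 1577 \cdot 6 \cdot 2 \cdot \frac{49}{24} + 635 = \left(-1577\right) \frac{49}{2} + 635 = - \frac{77273}{2} + 635 = - \frac{76003}{2}$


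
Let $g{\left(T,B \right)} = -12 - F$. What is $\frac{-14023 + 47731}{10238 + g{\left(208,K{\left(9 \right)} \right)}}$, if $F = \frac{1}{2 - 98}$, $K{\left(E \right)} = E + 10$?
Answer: $\frac{3235968}{981697} \approx 3.2963$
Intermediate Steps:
$K{\left(E \right)} = 10 + E$
$F = - \frac{1}{96}$ ($F = \frac{1}{-96} = - \frac{1}{96} \approx -0.010417$)
$g{\left(T,B \right)} = - \frac{1151}{96}$ ($g{\left(T,B \right)} = -12 - - \frac{1}{96} = -12 + \frac{1}{96} = - \frac{1151}{96}$)
$\frac{-14023 + 47731}{10238 + g{\left(208,K{\left(9 \right)} \right)}} = \frac{-14023 + 47731}{10238 - \frac{1151}{96}} = \frac{33708}{\frac{981697}{96}} = 33708 \cdot \frac{96}{981697} = \frac{3235968}{981697}$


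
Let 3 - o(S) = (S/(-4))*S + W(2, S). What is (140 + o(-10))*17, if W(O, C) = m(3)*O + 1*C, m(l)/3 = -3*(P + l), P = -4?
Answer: 2720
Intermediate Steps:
m(l) = 36 - 9*l (m(l) = 3*(-3*(-4 + l)) = 3*(12 - 3*l) = 36 - 9*l)
W(O, C) = C + 9*O (W(O, C) = (36 - 9*3)*O + 1*C = (36 - 27)*O + C = 9*O + C = C + 9*O)
o(S) = -15 - S + S**2/4 (o(S) = 3 - ((S/(-4))*S + (S + 9*2)) = 3 - ((S*(-1/4))*S + (S + 18)) = 3 - ((-S/4)*S + (18 + S)) = 3 - (-S**2/4 + (18 + S)) = 3 - (18 + S - S**2/4) = 3 + (-18 - S + S**2/4) = -15 - S + S**2/4)
(140 + o(-10))*17 = (140 + (-15 - 1*(-10) + (1/4)*(-10)**2))*17 = (140 + (-15 + 10 + (1/4)*100))*17 = (140 + (-15 + 10 + 25))*17 = (140 + 20)*17 = 160*17 = 2720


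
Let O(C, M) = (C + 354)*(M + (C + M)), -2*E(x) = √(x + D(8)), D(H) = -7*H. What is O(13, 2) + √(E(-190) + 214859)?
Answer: 6239 + √(859436 - 2*I*√246)/2 ≈ 6702.5 - 0.0084592*I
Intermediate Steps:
E(x) = -√(-56 + x)/2 (E(x) = -√(x - 7*8)/2 = -√(x - 56)/2 = -√(-56 + x)/2)
O(C, M) = (354 + C)*(C + 2*M)
O(13, 2) + √(E(-190) + 214859) = (13² + 354*13 + 708*2 + 2*13*2) + √(-√(-56 - 190)/2 + 214859) = (169 + 4602 + 1416 + 52) + √(-I*√246/2 + 214859) = 6239 + √(-I*√246/2 + 214859) = 6239 + √(214859 - I*√246/2)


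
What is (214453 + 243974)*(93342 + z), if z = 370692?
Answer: 212725714518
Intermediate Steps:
(214453 + 243974)*(93342 + z) = (214453 + 243974)*(93342 + 370692) = 458427*464034 = 212725714518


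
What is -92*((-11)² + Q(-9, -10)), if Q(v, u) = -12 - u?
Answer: -10948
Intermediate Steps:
-92*((-11)² + Q(-9, -10)) = -92*((-11)² + (-12 - 1*(-10))) = -92*(121 + (-12 + 10)) = -92*(121 - 2) = -92*119 = -10948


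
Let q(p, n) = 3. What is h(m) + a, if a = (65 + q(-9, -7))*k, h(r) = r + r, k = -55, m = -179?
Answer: -4098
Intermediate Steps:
h(r) = 2*r
a = -3740 (a = (65 + 3)*(-55) = 68*(-55) = -3740)
h(m) + a = 2*(-179) - 3740 = -358 - 3740 = -4098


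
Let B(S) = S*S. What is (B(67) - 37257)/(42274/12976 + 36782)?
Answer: -212598784/238662753 ≈ -0.89079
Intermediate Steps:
B(S) = S**2
(B(67) - 37257)/(42274/12976 + 36782) = (67**2 - 37257)/(42274/12976 + 36782) = (4489 - 37257)/(42274*(1/12976) + 36782) = -32768/(21137/6488 + 36782) = -32768/238662753/6488 = -32768*6488/238662753 = -212598784/238662753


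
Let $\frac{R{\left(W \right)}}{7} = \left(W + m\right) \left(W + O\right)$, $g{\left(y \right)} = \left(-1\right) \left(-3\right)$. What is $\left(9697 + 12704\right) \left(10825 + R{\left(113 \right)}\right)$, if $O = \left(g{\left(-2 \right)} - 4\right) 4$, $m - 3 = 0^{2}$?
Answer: $2225158533$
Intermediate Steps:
$m = 3$ ($m = 3 + 0^{2} = 3 + 0 = 3$)
$g{\left(y \right)} = 3$
$O = -4$ ($O = \left(3 - 4\right) 4 = \left(-1\right) 4 = -4$)
$R{\left(W \right)} = 7 \left(-4 + W\right) \left(3 + W\right)$ ($R{\left(W \right)} = 7 \left(W + 3\right) \left(W - 4\right) = 7 \left(3 + W\right) \left(-4 + W\right) = 7 \left(-4 + W\right) \left(3 + W\right)$)
$\left(9697 + 12704\right) \left(10825 + R{\left(113 \right)}\right) = \left(9697 + 12704\right) \left(10825 - \left(875 - 89383\right)\right) = 22401 \left(10825 - -88508\right) = 22401 \left(10825 + 88508\right) = 22401 \cdot 99333 = 2225158533$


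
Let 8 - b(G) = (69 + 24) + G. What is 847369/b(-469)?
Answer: 847369/384 ≈ 2206.7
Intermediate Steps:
b(G) = -85 - G (b(G) = 8 - ((69 + 24) + G) = 8 - (93 + G) = 8 + (-93 - G) = -85 - G)
847369/b(-469) = 847369/(-85 - 1*(-469)) = 847369/(-85 + 469) = 847369/384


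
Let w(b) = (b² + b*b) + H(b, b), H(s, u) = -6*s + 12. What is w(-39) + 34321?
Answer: 37609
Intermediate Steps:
H(s, u) = 12 - 6*s
w(b) = 12 - 6*b + 2*b² (w(b) = (b² + b*b) + (12 - 6*b) = (b² + b²) + (12 - 6*b) = 2*b² + (12 - 6*b) = 12 - 6*b + 2*b²)
w(-39) + 34321 = (12 - 6*(-39) + 2*(-39)²) + 34321 = (12 + 234 + 2*1521) + 34321 = (12 + 234 + 3042) + 34321 = 3288 + 34321 = 37609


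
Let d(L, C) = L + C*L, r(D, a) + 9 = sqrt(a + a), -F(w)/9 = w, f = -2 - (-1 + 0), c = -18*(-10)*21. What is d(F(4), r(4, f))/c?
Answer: 8/105 - I*sqrt(2)/105 ≈ 0.07619 - 0.013469*I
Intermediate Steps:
c = 3780 (c = 180*21 = 3780)
f = -1 (f = -2 - 1*(-1) = -2 + 1 = -1)
F(w) = -9*w
r(D, a) = -9 + sqrt(2)*sqrt(a) (r(D, a) = -9 + sqrt(a + a) = -9 + sqrt(2*a) = -9 + sqrt(2)*sqrt(a))
d(F(4), r(4, f))/c = ((-9*4)*(1 + (-9 + sqrt(2)*sqrt(-1))))/3780 = -36*(1 + (-9 + sqrt(2)*I))*(1/3780) = -36*(1 + (-9 + I*sqrt(2)))*(1/3780) = -36*(-8 + I*sqrt(2))*(1/3780) = (288 - 36*I*sqrt(2))*(1/3780) = 8/105 - I*sqrt(2)/105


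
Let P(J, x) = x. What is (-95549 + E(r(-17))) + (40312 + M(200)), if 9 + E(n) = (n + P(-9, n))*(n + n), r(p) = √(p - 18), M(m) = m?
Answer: -55186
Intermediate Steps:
r(p) = √(-18 + p)
E(n) = -9 + 4*n² (E(n) = -9 + (n + n)*(n + n) = -9 + (2*n)*(2*n) = -9 + 4*n²)
(-95549 + E(r(-17))) + (40312 + M(200)) = (-95549 + (-9 + 4*(√(-18 - 17))²)) + (40312 + 200) = (-95549 + (-9 + 4*(√(-35))²)) + 40512 = (-95549 + (-9 + 4*(I*√35)²)) + 40512 = (-95549 + (-9 + 4*(-35))) + 40512 = (-95549 + (-9 - 140)) + 40512 = (-95549 - 149) + 40512 = -95698 + 40512 = -55186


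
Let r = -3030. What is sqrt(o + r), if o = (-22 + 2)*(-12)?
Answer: 3*I*sqrt(310) ≈ 52.82*I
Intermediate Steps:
o = 240 (o = -20*(-12) = 240)
sqrt(o + r) = sqrt(240 - 3030) = sqrt(-2790) = 3*I*sqrt(310)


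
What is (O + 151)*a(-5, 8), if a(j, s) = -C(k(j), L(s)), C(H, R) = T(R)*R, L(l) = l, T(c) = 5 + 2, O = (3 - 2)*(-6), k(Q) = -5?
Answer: -8120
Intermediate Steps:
O = -6 (O = 1*(-6) = -6)
T(c) = 7
C(H, R) = 7*R
a(j, s) = -7*s
(O + 151)*a(-5, 8) = (-6 + 151)*(-7*8) = 145*(-56) = -8120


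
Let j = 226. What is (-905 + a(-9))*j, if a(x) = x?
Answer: -206564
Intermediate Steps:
(-905 + a(-9))*j = (-905 - 9)*226 = -914*226 = -206564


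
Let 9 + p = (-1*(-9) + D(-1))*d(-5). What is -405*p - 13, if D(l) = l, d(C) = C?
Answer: 19832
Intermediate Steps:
p = -49 (p = -9 + (-1*(-9) - 1)*(-5) = -9 + (9 - 1)*(-5) = -9 + 8*(-5) = -9 - 40 = -49)
-405*p - 13 = -405*(-49) - 13 = 19845 - 13 = 19832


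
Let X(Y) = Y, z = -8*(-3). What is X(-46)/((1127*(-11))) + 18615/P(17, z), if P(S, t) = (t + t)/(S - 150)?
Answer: -444817803/8624 ≈ -51579.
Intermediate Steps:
z = 24
P(S, t) = 2*t/(-150 + S) (P(S, t) = (2*t)/(-150 + S) = 2*t/(-150 + S))
X(-46)/((1127*(-11))) + 18615/P(17, z) = -46/(1127*(-11)) + 18615/((2*24/(-150 + 17))) = -46/(-12397) + 18615/((2*24/(-133))) = -46*(-1/12397) + 18615/((2*24*(-1/133))) = 2/539 + 18615/(-48/133) = 2/539 + 18615*(-133/48) = 2/539 - 825265/16 = -444817803/8624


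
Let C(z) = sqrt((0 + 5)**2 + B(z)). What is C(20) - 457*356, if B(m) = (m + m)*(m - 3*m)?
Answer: -162692 + 15*I*sqrt(7) ≈ -1.6269e+5 + 39.686*I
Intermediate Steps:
B(m) = -4*m**2 (B(m) = (2*m)*(-2*m) = -4*m**2)
C(z) = sqrt(25 - 4*z**2) (C(z) = sqrt((0 + 5)**2 - 4*z**2) = sqrt(5**2 - 4*z**2) = sqrt(25 - 4*z**2))
C(20) - 457*356 = sqrt(25 - 4*20**2) - 457*356 = sqrt(25 - 4*400) - 162692 = sqrt(25 - 1600) - 162692 = sqrt(-1575) - 162692 = 15*I*sqrt(7) - 162692 = -162692 + 15*I*sqrt(7)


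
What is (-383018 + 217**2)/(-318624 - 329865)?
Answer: 335929/648489 ≈ 0.51802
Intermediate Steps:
(-383018 + 217**2)/(-318624 - 329865) = (-383018 + 47089)/(-648489) = -335929*(-1/648489) = 335929/648489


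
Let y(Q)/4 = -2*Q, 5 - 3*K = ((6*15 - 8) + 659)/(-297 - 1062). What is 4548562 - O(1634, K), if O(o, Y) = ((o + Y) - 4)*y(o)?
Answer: 35171034862/1359 ≈ 2.5880e+7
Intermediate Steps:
K = 2512/1359 (K = 5/3 - ((6*15 - 8) + 659)/(3*(-297 - 1062)) = 5/3 - ((90 - 8) + 659)/(3*(-1359)) = 5/3 - (82 + 659)*(-1)/(3*1359) = 5/3 - 247*(-1)/1359 = 5/3 - ⅓*(-247/453) = 5/3 + 247/1359 = 2512/1359 ≈ 1.8484)
y(Q) = -8*Q (y(Q) = 4*(-2*Q) = -8*Q)
O(o, Y) = -8*o*(-4 + Y + o) (O(o, Y) = ((o + Y) - 4)*(-8*o) = ((Y + o) - 4)*(-8*o) = (-4 + Y + o)*(-8*o) = -8*o*(-4 + Y + o))
4548562 - O(1634, K) = 4548562 - 8*1634*(4 - 1*2512/1359 - 1*1634) = 4548562 - 8*1634*(4 - 2512/1359 - 1634) = 4548562 - 8*1634*(-2217682)/1359 = 4548562 - 1*(-28989539104/1359) = 4548562 + 28989539104/1359 = 35171034862/1359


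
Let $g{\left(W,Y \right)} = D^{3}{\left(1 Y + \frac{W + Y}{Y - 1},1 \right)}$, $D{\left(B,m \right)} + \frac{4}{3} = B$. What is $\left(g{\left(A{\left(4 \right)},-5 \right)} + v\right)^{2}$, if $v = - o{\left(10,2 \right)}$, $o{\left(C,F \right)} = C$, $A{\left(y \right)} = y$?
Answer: $\frac{2789212969}{46656} \approx 59783.0$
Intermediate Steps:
$D{\left(B,m \right)} = - \frac{4}{3} + B$
$g{\left(W,Y \right)} = \left(- \frac{4}{3} + Y + \frac{W + Y}{-1 + Y}\right)^{3}$ ($g{\left(W,Y \right)} = \left(- \frac{4}{3} + \left(1 Y + \frac{W + Y}{Y - 1}\right)\right)^{3} = \left(- \frac{4}{3} + \left(Y + \frac{W + Y}{-1 + Y}\right)\right)^{3} = \left(- \frac{4}{3} + Y + \frac{W + Y}{-1 + Y}\right)^{3}$)
$v = -10$ ($v = \left(-1\right) 10 = -10$)
$\left(g{\left(A{\left(4 \right)},-5 \right)} + v\right)^{2} = \left(\left(- \frac{4}{3} + \frac{4 + \left(-5\right)^{2}}{-1 - 5}\right)^{3} - 10\right)^{2} = \left(\left(- \frac{4}{3} + \frac{4 + 25}{-6}\right)^{3} - 10\right)^{2} = \left(\left(- \frac{4}{3} - \frac{29}{6}\right)^{3} - 10\right)^{2} = \left(\left(- \frac{37}{6}\right)^{3} - 10\right)^{2} = \left(- \frac{50653}{216} - 10\right)^{2} = \left(- \frac{52813}{216}\right)^{2} = \frac{2789212969}{46656}$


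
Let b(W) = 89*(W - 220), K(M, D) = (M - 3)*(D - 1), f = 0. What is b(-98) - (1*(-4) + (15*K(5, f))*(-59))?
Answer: -30068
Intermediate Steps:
K(M, D) = (-1 + D)*(-3 + M) (K(M, D) = (-3 + M)*(-1 + D) = (-1 + D)*(-3 + M))
b(W) = -19580 + 89*W (b(W) = 89*(-220 + W) = -19580 + 89*W)
b(-98) - (1*(-4) + (15*K(5, f))*(-59)) = (-19580 + 89*(-98)) - (1*(-4) + (15*(3 - 1*5 - 3*0 + 0*5))*(-59)) = (-19580 - 8722) - (-4 + (15*(3 - 5 + 0 + 0))*(-59)) = -28302 - (-4 + (15*(-2))*(-59)) = -28302 - (-4 - 30*(-59)) = -28302 - (-4 + 1770) = -28302 - 1*1766 = -28302 - 1766 = -30068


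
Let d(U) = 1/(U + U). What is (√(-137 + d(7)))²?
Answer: -1917/14 ≈ -136.93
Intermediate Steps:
d(U) = 1/(2*U)
(√(-137 + d(7)))² = (√(-137 + (½)/7))² = (√(-137 + (½)*(⅐)))² = (√(-137 + 1/14))² = (√(-1917/14))² = (3*I*√2982/14)² = -1917/14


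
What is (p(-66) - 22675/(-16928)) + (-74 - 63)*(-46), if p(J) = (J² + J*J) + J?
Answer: 253062419/16928 ≈ 14949.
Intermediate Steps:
p(J) = J + 2*J² (p(J) = (J² + J²) + J = 2*J² + J = J + 2*J²)
(p(-66) - 22675/(-16928)) + (-74 - 63)*(-46) = (-66*(1 + 2*(-66)) - 22675/(-16928)) + (-74 - 63)*(-46) = (-66*(1 - 132) - 22675*(-1/16928)) - 137*(-46) = (-66*(-131) + 22675/16928) + 6302 = (8646 + 22675/16928) + 6302 = 146382163/16928 + 6302 = 253062419/16928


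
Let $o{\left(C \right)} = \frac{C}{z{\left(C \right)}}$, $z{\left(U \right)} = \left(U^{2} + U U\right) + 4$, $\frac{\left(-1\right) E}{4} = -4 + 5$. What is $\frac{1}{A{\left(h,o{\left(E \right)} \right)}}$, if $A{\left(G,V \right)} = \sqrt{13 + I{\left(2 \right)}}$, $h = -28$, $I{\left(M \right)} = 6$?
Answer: $\frac{\sqrt{19}}{19} \approx 0.22942$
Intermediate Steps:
$E = -4$ ($E = - 4 \left(-4 + 5\right) = \left(-4\right) 1 = -4$)
$z{\left(U \right)} = 4 + 2 U^{2}$ ($z{\left(U \right)} = \left(U^{2} + U^{2}\right) + 4 = 2 U^{2} + 4 = 4 + 2 U^{2}$)
$o{\left(C \right)} = \frac{C}{4 + 2 C^{2}}$
$A{\left(G,V \right)} = \sqrt{19}$ ($A{\left(G,V \right)} = \sqrt{13 + 6} = \sqrt{19}$)
$\frac{1}{A{\left(h,o{\left(E \right)} \right)}} = \frac{1}{\sqrt{19}} = \frac{\sqrt{19}}{19}$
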